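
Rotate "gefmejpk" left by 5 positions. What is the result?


Input: "gefmejpk", rotate left by 5
First 5 characters: "gefme"
Remaining characters: "jpk"
Concatenate remaining + first: "jpk" + "gefme" = "jpkgefme"

jpkgefme


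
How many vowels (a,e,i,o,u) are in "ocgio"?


Input: ocgio
Checking each character:
  'o' at position 0: vowel (running total: 1)
  'c' at position 1: consonant
  'g' at position 2: consonant
  'i' at position 3: vowel (running total: 2)
  'o' at position 4: vowel (running total: 3)
Total vowels: 3

3


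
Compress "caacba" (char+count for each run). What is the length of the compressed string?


Input: caacba
Runs:
  'c' x 1 => "c1"
  'a' x 2 => "a2"
  'c' x 1 => "c1"
  'b' x 1 => "b1"
  'a' x 1 => "a1"
Compressed: "c1a2c1b1a1"
Compressed length: 10

10


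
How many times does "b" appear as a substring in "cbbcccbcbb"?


Searching for "b" in "cbbcccbcbb"
Scanning each position:
  Position 0: "c" => no
  Position 1: "b" => MATCH
  Position 2: "b" => MATCH
  Position 3: "c" => no
  Position 4: "c" => no
  Position 5: "c" => no
  Position 6: "b" => MATCH
  Position 7: "c" => no
  Position 8: "b" => MATCH
  Position 9: "b" => MATCH
Total occurrences: 5

5


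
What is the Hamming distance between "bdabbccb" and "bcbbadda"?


Comparing "bdabbccb" and "bcbbadda" position by position:
  Position 0: 'b' vs 'b' => same
  Position 1: 'd' vs 'c' => differ
  Position 2: 'a' vs 'b' => differ
  Position 3: 'b' vs 'b' => same
  Position 4: 'b' vs 'a' => differ
  Position 5: 'c' vs 'd' => differ
  Position 6: 'c' vs 'd' => differ
  Position 7: 'b' vs 'a' => differ
Total differences (Hamming distance): 6

6


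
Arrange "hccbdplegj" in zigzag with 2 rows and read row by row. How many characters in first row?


Zigzag "hccbdplegj" into 2 rows:
Placing characters:
  'h' => row 0
  'c' => row 1
  'c' => row 0
  'b' => row 1
  'd' => row 0
  'p' => row 1
  'l' => row 0
  'e' => row 1
  'g' => row 0
  'j' => row 1
Rows:
  Row 0: "hcdlg"
  Row 1: "cbpej"
First row length: 5

5


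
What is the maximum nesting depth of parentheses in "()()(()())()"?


Input: "()()(()())()"
Tracking depth:
  Position 0 '(': depth becomes 1
  Position 1 ')': depth becomes 0
  Position 2 '(': depth becomes 1
  Position 3 ')': depth becomes 0
  Position 4 '(': depth becomes 1
  Position 5 '(': depth becomes 2
  Position 6 ')': depth becomes 1
  Position 7 '(': depth becomes 2
  Position 8 ')': depth becomes 1
  Position 9 ')': depth becomes 0
  Position 10 '(': depth becomes 1
  Position 11 ')': depth becomes 0
Maximum depth reached: 2

2


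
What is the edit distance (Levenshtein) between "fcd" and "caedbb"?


Computing edit distance: "fcd" -> "caedbb"
DP table:
           c    a    e    d    b    b
      0    1    2    3    4    5    6
  f   1    1    2    3    4    5    6
  c   2    1    2    3    4    5    6
  d   3    2    2    3    3    4    5
Edit distance = dp[3][6] = 5

5


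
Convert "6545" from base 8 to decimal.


Input: "6545" in base 8
Positional expansion:
  Digit '6' (value 6) x 8^3 = 3072
  Digit '5' (value 5) x 8^2 = 320
  Digit '4' (value 4) x 8^1 = 32
  Digit '5' (value 5) x 8^0 = 5
Sum = 3429

3429


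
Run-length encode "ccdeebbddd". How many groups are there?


Input: ccdeebbddd
Scanning for consecutive runs:
  Group 1: 'c' x 2 (positions 0-1)
  Group 2: 'd' x 1 (positions 2-2)
  Group 3: 'e' x 2 (positions 3-4)
  Group 4: 'b' x 2 (positions 5-6)
  Group 5: 'd' x 3 (positions 7-9)
Total groups: 5

5


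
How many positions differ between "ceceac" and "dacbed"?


Comparing "ceceac" and "dacbed" position by position:
  Position 0: 'c' vs 'd' => DIFFER
  Position 1: 'e' vs 'a' => DIFFER
  Position 2: 'c' vs 'c' => same
  Position 3: 'e' vs 'b' => DIFFER
  Position 4: 'a' vs 'e' => DIFFER
  Position 5: 'c' vs 'd' => DIFFER
Positions that differ: 5

5


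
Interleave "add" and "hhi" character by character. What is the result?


Interleaving "add" and "hhi":
  Position 0: 'a' from first, 'h' from second => "ah"
  Position 1: 'd' from first, 'h' from second => "dh"
  Position 2: 'd' from first, 'i' from second => "di"
Result: ahdhdi

ahdhdi


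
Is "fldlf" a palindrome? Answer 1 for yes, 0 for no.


Input: fldlf
Reversed: fldlf
  Compare pos 0 ('f') with pos 4 ('f'): match
  Compare pos 1 ('l') with pos 3 ('l'): match
Result: palindrome

1


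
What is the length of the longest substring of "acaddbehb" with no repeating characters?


Input: "acaddbehb"
Sliding window (track last position of each char):
  Position 0 ('a'): window [0,0] length 1 -- new best
  Position 1 ('c'): window [0,1] length 2 -- new best
  Position 2 ('a'): repeat (last at 0), move window start to 1
  Position 2 ('a'): window [1,2] length 2
  Position 3 ('d'): window [1,3] length 3 -- new best
  Position 4 ('d'): repeat (last at 3), move window start to 4
  Position 4 ('d'): window [4,4] length 1
  Position 5 ('b'): window [4,5] length 2
  Position 6 ('e'): window [4,6] length 3
  Position 7 ('h'): window [4,7] length 4 -- new best
  Position 8 ('b'): repeat (last at 5), move window start to 6
  Position 8 ('b'): window [6,8] length 3
Longest substring with no repeats: "dbeh" with length 4

4


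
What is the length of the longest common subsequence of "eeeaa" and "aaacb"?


LCS of "eeeaa" and "aaacb"
DP table:
           a    a    a    c    b
      0    0    0    0    0    0
  e   0    0    0    0    0    0
  e   0    0    0    0    0    0
  e   0    0    0    0    0    0
  a   0    1    1    1    1    1
  a   0    1    2    2    2    2
LCS length = dp[5][5] = 2

2


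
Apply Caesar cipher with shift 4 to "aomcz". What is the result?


Caesar cipher: shift "aomcz" by 4
  'a' (pos 0) + 4 = pos 4 = 'e'
  'o' (pos 14) + 4 = pos 18 = 's'
  'm' (pos 12) + 4 = pos 16 = 'q'
  'c' (pos 2) + 4 = pos 6 = 'g'
  'z' (pos 25) + 4 = pos 3 = 'd'
Result: esqgd

esqgd


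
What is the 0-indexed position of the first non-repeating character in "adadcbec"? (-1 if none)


Input: adadcbec
Character frequencies:
  'a': 2
  'b': 1
  'c': 2
  'd': 2
  'e': 1
Scanning left to right for freq == 1:
  Position 0 ('a'): freq=2, skip
  Position 1 ('d'): freq=2, skip
  Position 2 ('a'): freq=2, skip
  Position 3 ('d'): freq=2, skip
  Position 4 ('c'): freq=2, skip
  Position 5 ('b'): unique! => answer = 5

5


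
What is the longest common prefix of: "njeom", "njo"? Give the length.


Words: njeom, njo
  Position 0: all 'n' => match
  Position 1: all 'j' => match
  Position 2: ('e', 'o') => mismatch, stop
LCP = "nj" (length 2)

2


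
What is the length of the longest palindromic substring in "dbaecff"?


Input: "dbaecff"
Checking substrings for palindromes:
  [5:7] "ff" (len 2) => palindrome
Longest palindromic substring: "ff" with length 2

2


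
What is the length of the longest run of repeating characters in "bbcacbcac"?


Input: "bbcacbcac"
Scanning for longest run:
  Position 1 ('b'): continues run of 'b', length=2
  Position 2 ('c'): new char, reset run to 1
  Position 3 ('a'): new char, reset run to 1
  Position 4 ('c'): new char, reset run to 1
  Position 5 ('b'): new char, reset run to 1
  Position 6 ('c'): new char, reset run to 1
  Position 7 ('a'): new char, reset run to 1
  Position 8 ('c'): new char, reset run to 1
Longest run: 'b' with length 2

2


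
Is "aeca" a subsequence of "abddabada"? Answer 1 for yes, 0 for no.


Check if "aeca" is a subsequence of "abddabada"
Greedy scan:
  Position 0 ('a'): matches sub[0] = 'a'
  Position 1 ('b'): no match needed
  Position 2 ('d'): no match needed
  Position 3 ('d'): no match needed
  Position 4 ('a'): no match needed
  Position 5 ('b'): no match needed
  Position 6 ('a'): no match needed
  Position 7 ('d'): no match needed
  Position 8 ('a'): no match needed
Only matched 1/4 characters => not a subsequence

0


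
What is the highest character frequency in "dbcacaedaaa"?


Input: dbcacaedaaa
Character counts:
  'a': 5
  'b': 1
  'c': 2
  'd': 2
  'e': 1
Maximum frequency: 5

5


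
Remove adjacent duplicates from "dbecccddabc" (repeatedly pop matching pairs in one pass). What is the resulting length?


Input: dbecccddabc
Stack-based adjacent duplicate removal:
  Read 'd': push. Stack: d
  Read 'b': push. Stack: db
  Read 'e': push. Stack: dbe
  Read 'c': push. Stack: dbec
  Read 'c': matches stack top 'c' => pop. Stack: dbe
  Read 'c': push. Stack: dbec
  Read 'd': push. Stack: dbecd
  Read 'd': matches stack top 'd' => pop. Stack: dbec
  Read 'a': push. Stack: dbeca
  Read 'b': push. Stack: dbecab
  Read 'c': push. Stack: dbecabc
Final stack: "dbecabc" (length 7)

7


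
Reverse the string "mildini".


Input: mildini
Reading characters right to left:
  Position 6: 'i'
  Position 5: 'n'
  Position 4: 'i'
  Position 3: 'd'
  Position 2: 'l'
  Position 1: 'i'
  Position 0: 'm'
Reversed: inidlim

inidlim


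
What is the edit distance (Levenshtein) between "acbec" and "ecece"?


Computing edit distance: "acbec" -> "ecece"
DP table:
           e    c    e    c    e
      0    1    2    3    4    5
  a   1    1    2    3    4    5
  c   2    2    1    2    3    4
  b   3    3    2    2    3    4
  e   4    3    3    2    3    3
  c   5    4    3    3    2    3
Edit distance = dp[5][5] = 3

3


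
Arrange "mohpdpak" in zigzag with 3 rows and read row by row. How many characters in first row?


Zigzag "mohpdpak" into 3 rows:
Placing characters:
  'm' => row 0
  'o' => row 1
  'h' => row 2
  'p' => row 1
  'd' => row 0
  'p' => row 1
  'a' => row 2
  'k' => row 1
Rows:
  Row 0: "md"
  Row 1: "oppk"
  Row 2: "ha"
First row length: 2

2


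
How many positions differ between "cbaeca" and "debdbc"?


Comparing "cbaeca" and "debdbc" position by position:
  Position 0: 'c' vs 'd' => DIFFER
  Position 1: 'b' vs 'e' => DIFFER
  Position 2: 'a' vs 'b' => DIFFER
  Position 3: 'e' vs 'd' => DIFFER
  Position 4: 'c' vs 'b' => DIFFER
  Position 5: 'a' vs 'c' => DIFFER
Positions that differ: 6

6


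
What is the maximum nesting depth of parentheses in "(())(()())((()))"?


Input: "(())(()())((()))"
Tracking depth:
  Position 0 '(': depth becomes 1
  Position 1 '(': depth becomes 2
  Position 2 ')': depth becomes 1
  Position 3 ')': depth becomes 0
  Position 4 '(': depth becomes 1
  Position 5 '(': depth becomes 2
  Position 6 ')': depth becomes 1
  Position 7 '(': depth becomes 2
  Position 8 ')': depth becomes 1
  Position 9 ')': depth becomes 0
  Position 10 '(': depth becomes 1
  Position 11 '(': depth becomes 2
  Position 12 '(': depth becomes 3
  Position 13 ')': depth becomes 2
  Position 14 ')': depth becomes 1
  Position 15 ')': depth becomes 0
Maximum depth reached: 3

3


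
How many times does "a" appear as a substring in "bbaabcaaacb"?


Searching for "a" in "bbaabcaaacb"
Scanning each position:
  Position 0: "b" => no
  Position 1: "b" => no
  Position 2: "a" => MATCH
  Position 3: "a" => MATCH
  Position 4: "b" => no
  Position 5: "c" => no
  Position 6: "a" => MATCH
  Position 7: "a" => MATCH
  Position 8: "a" => MATCH
  Position 9: "c" => no
  Position 10: "b" => no
Total occurrences: 5

5


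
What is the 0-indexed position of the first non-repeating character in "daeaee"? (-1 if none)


Input: daeaee
Character frequencies:
  'a': 2
  'd': 1
  'e': 3
Scanning left to right for freq == 1:
  Position 0 ('d'): unique! => answer = 0

0


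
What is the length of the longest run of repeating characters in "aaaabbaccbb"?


Input: "aaaabbaccbb"
Scanning for longest run:
  Position 1 ('a'): continues run of 'a', length=2
  Position 2 ('a'): continues run of 'a', length=3
  Position 3 ('a'): continues run of 'a', length=4
  Position 4 ('b'): new char, reset run to 1
  Position 5 ('b'): continues run of 'b', length=2
  Position 6 ('a'): new char, reset run to 1
  Position 7 ('c'): new char, reset run to 1
  Position 8 ('c'): continues run of 'c', length=2
  Position 9 ('b'): new char, reset run to 1
  Position 10 ('b'): continues run of 'b', length=2
Longest run: 'a' with length 4

4


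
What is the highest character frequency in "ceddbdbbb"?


Input: ceddbdbbb
Character counts:
  'b': 4
  'c': 1
  'd': 3
  'e': 1
Maximum frequency: 4

4


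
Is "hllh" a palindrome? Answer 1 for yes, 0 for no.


Input: hllh
Reversed: hllh
  Compare pos 0 ('h') with pos 3 ('h'): match
  Compare pos 1 ('l') with pos 2 ('l'): match
Result: palindrome

1


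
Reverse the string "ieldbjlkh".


Input: ieldbjlkh
Reading characters right to left:
  Position 8: 'h'
  Position 7: 'k'
  Position 6: 'l'
  Position 5: 'j'
  Position 4: 'b'
  Position 3: 'd'
  Position 2: 'l'
  Position 1: 'e'
  Position 0: 'i'
Reversed: hkljbdlei

hkljbdlei


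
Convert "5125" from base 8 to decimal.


Input: "5125" in base 8
Positional expansion:
  Digit '5' (value 5) x 8^3 = 2560
  Digit '1' (value 1) x 8^2 = 64
  Digit '2' (value 2) x 8^1 = 16
  Digit '5' (value 5) x 8^0 = 5
Sum = 2645

2645


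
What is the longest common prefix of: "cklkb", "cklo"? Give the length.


Words: cklkb, cklo
  Position 0: all 'c' => match
  Position 1: all 'k' => match
  Position 2: all 'l' => match
  Position 3: ('k', 'o') => mismatch, stop
LCP = "ckl" (length 3)

3


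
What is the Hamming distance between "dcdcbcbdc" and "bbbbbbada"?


Comparing "dcdcbcbdc" and "bbbbbbada" position by position:
  Position 0: 'd' vs 'b' => differ
  Position 1: 'c' vs 'b' => differ
  Position 2: 'd' vs 'b' => differ
  Position 3: 'c' vs 'b' => differ
  Position 4: 'b' vs 'b' => same
  Position 5: 'c' vs 'b' => differ
  Position 6: 'b' vs 'a' => differ
  Position 7: 'd' vs 'd' => same
  Position 8: 'c' vs 'a' => differ
Total differences (Hamming distance): 7

7


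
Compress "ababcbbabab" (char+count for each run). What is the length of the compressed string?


Input: ababcbbabab
Runs:
  'a' x 1 => "a1"
  'b' x 1 => "b1"
  'a' x 1 => "a1"
  'b' x 1 => "b1"
  'c' x 1 => "c1"
  'b' x 2 => "b2"
  'a' x 1 => "a1"
  'b' x 1 => "b1"
  'a' x 1 => "a1"
  'b' x 1 => "b1"
Compressed: "a1b1a1b1c1b2a1b1a1b1"
Compressed length: 20

20


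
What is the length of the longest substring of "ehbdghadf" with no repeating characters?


Input: "ehbdghadf"
Sliding window (track last position of each char):
  Position 0 ('e'): window [0,0] length 1 -- new best
  Position 1 ('h'): window [0,1] length 2 -- new best
  Position 2 ('b'): window [0,2] length 3 -- new best
  Position 3 ('d'): window [0,3] length 4 -- new best
  Position 4 ('g'): window [0,4] length 5 -- new best
  Position 5 ('h'): repeat (last at 1), move window start to 2
  Position 5 ('h'): window [2,5] length 4
  Position 6 ('a'): window [2,6] length 5
  Position 7 ('d'): repeat (last at 3), move window start to 4
  Position 7 ('d'): window [4,7] length 4
  Position 8 ('f'): window [4,8] length 5
Longest substring with no repeats: "ehbdg" with length 5

5


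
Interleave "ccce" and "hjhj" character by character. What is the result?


Interleaving "ccce" and "hjhj":
  Position 0: 'c' from first, 'h' from second => "ch"
  Position 1: 'c' from first, 'j' from second => "cj"
  Position 2: 'c' from first, 'h' from second => "ch"
  Position 3: 'e' from first, 'j' from second => "ej"
Result: chcjchej

chcjchej


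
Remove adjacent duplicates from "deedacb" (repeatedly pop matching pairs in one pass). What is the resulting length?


Input: deedacb
Stack-based adjacent duplicate removal:
  Read 'd': push. Stack: d
  Read 'e': push. Stack: de
  Read 'e': matches stack top 'e' => pop. Stack: d
  Read 'd': matches stack top 'd' => pop. Stack: (empty)
  Read 'a': push. Stack: a
  Read 'c': push. Stack: ac
  Read 'b': push. Stack: acb
Final stack: "acb" (length 3)

3


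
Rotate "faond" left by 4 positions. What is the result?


Input: "faond", rotate left by 4
First 4 characters: "faon"
Remaining characters: "d"
Concatenate remaining + first: "d" + "faon" = "dfaon"

dfaon


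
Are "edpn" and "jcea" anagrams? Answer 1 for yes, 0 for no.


Strings: "edpn", "jcea"
Sorted first:  denp
Sorted second: acej
Differ at position 0: 'd' vs 'a' => not anagrams

0


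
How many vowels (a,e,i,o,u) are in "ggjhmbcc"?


Input: ggjhmbcc
Checking each character:
  'g' at position 0: consonant
  'g' at position 1: consonant
  'j' at position 2: consonant
  'h' at position 3: consonant
  'm' at position 4: consonant
  'b' at position 5: consonant
  'c' at position 6: consonant
  'c' at position 7: consonant
Total vowels: 0

0


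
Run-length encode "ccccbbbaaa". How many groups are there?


Input: ccccbbbaaa
Scanning for consecutive runs:
  Group 1: 'c' x 4 (positions 0-3)
  Group 2: 'b' x 3 (positions 4-6)
  Group 3: 'a' x 3 (positions 7-9)
Total groups: 3

3


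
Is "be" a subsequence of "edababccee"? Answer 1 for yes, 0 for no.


Check if "be" is a subsequence of "edababccee"
Greedy scan:
  Position 0 ('e'): no match needed
  Position 1 ('d'): no match needed
  Position 2 ('a'): no match needed
  Position 3 ('b'): matches sub[0] = 'b'
  Position 4 ('a'): no match needed
  Position 5 ('b'): no match needed
  Position 6 ('c'): no match needed
  Position 7 ('c'): no match needed
  Position 8 ('e'): matches sub[1] = 'e'
  Position 9 ('e'): no match needed
All 2 characters matched => is a subsequence

1


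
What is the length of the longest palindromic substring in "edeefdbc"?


Input: "edeefdbc"
Checking substrings for palindromes:
  [0:3] "ede" (len 3) => palindrome
  [2:4] "ee" (len 2) => palindrome
Longest palindromic substring: "ede" with length 3

3


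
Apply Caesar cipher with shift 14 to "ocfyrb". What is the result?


Caesar cipher: shift "ocfyrb" by 14
  'o' (pos 14) + 14 = pos 2 = 'c'
  'c' (pos 2) + 14 = pos 16 = 'q'
  'f' (pos 5) + 14 = pos 19 = 't'
  'y' (pos 24) + 14 = pos 12 = 'm'
  'r' (pos 17) + 14 = pos 5 = 'f'
  'b' (pos 1) + 14 = pos 15 = 'p'
Result: cqtmfp

cqtmfp


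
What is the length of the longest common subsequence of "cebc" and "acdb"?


LCS of "cebc" and "acdb"
DP table:
           a    c    d    b
      0    0    0    0    0
  c   0    0    1    1    1
  e   0    0    1    1    1
  b   0    0    1    1    2
  c   0    0    1    1    2
LCS length = dp[4][4] = 2

2


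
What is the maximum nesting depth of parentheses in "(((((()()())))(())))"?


Input: "(((((()()())))(())))"
Tracking depth:
  Position 0 '(': depth becomes 1
  Position 1 '(': depth becomes 2
  Position 2 '(': depth becomes 3
  Position 3 '(': depth becomes 4
  Position 4 '(': depth becomes 5
  Position 5 '(': depth becomes 6
  Position 6 ')': depth becomes 5
  Position 7 '(': depth becomes 6
  Position 8 ')': depth becomes 5
  Position 9 '(': depth becomes 6
  Position 10 ')': depth becomes 5
  Position 11 ')': depth becomes 4
  Position 12 ')': depth becomes 3
  Position 13 ')': depth becomes 2
  Position 14 '(': depth becomes 3
  Position 15 '(': depth becomes 4
  Position 16 ')': depth becomes 3
  Position 17 ')': depth becomes 2
  Position 18 ')': depth becomes 1
  Position 19 ')': depth becomes 0
Maximum depth reached: 6

6


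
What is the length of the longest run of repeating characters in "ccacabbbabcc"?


Input: "ccacabbbabcc"
Scanning for longest run:
  Position 1 ('c'): continues run of 'c', length=2
  Position 2 ('a'): new char, reset run to 1
  Position 3 ('c'): new char, reset run to 1
  Position 4 ('a'): new char, reset run to 1
  Position 5 ('b'): new char, reset run to 1
  Position 6 ('b'): continues run of 'b', length=2
  Position 7 ('b'): continues run of 'b', length=3
  Position 8 ('a'): new char, reset run to 1
  Position 9 ('b'): new char, reset run to 1
  Position 10 ('c'): new char, reset run to 1
  Position 11 ('c'): continues run of 'c', length=2
Longest run: 'b' with length 3

3


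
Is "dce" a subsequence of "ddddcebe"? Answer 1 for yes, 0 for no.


Check if "dce" is a subsequence of "ddddcebe"
Greedy scan:
  Position 0 ('d'): matches sub[0] = 'd'
  Position 1 ('d'): no match needed
  Position 2 ('d'): no match needed
  Position 3 ('d'): no match needed
  Position 4 ('c'): matches sub[1] = 'c'
  Position 5 ('e'): matches sub[2] = 'e'
  Position 6 ('b'): no match needed
  Position 7 ('e'): no match needed
All 3 characters matched => is a subsequence

1


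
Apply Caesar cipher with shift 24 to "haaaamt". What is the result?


Caesar cipher: shift "haaaamt" by 24
  'h' (pos 7) + 24 = pos 5 = 'f'
  'a' (pos 0) + 24 = pos 24 = 'y'
  'a' (pos 0) + 24 = pos 24 = 'y'
  'a' (pos 0) + 24 = pos 24 = 'y'
  'a' (pos 0) + 24 = pos 24 = 'y'
  'm' (pos 12) + 24 = pos 10 = 'k'
  't' (pos 19) + 24 = pos 17 = 'r'
Result: fyyyykr

fyyyykr


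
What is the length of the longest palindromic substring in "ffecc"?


Input: "ffecc"
Checking substrings for palindromes:
  [0:2] "ff" (len 2) => palindrome
  [3:5] "cc" (len 2) => palindrome
Longest palindromic substring: "ff" with length 2

2


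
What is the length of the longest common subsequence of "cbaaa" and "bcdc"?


LCS of "cbaaa" and "bcdc"
DP table:
           b    c    d    c
      0    0    0    0    0
  c   0    0    1    1    1
  b   0    1    1    1    1
  a   0    1    1    1    1
  a   0    1    1    1    1
  a   0    1    1    1    1
LCS length = dp[5][4] = 1

1


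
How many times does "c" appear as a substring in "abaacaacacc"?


Searching for "c" in "abaacaacacc"
Scanning each position:
  Position 0: "a" => no
  Position 1: "b" => no
  Position 2: "a" => no
  Position 3: "a" => no
  Position 4: "c" => MATCH
  Position 5: "a" => no
  Position 6: "a" => no
  Position 7: "c" => MATCH
  Position 8: "a" => no
  Position 9: "c" => MATCH
  Position 10: "c" => MATCH
Total occurrences: 4

4


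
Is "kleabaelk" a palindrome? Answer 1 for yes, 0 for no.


Input: kleabaelk
Reversed: kleabaelk
  Compare pos 0 ('k') with pos 8 ('k'): match
  Compare pos 1 ('l') with pos 7 ('l'): match
  Compare pos 2 ('e') with pos 6 ('e'): match
  Compare pos 3 ('a') with pos 5 ('a'): match
Result: palindrome

1


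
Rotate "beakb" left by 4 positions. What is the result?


Input: "beakb", rotate left by 4
First 4 characters: "beak"
Remaining characters: "b"
Concatenate remaining + first: "b" + "beak" = "bbeak"

bbeak


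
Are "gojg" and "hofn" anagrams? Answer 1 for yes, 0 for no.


Strings: "gojg", "hofn"
Sorted first:  ggjo
Sorted second: fhno
Differ at position 0: 'g' vs 'f' => not anagrams

0


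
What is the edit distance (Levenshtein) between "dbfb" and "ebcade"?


Computing edit distance: "dbfb" -> "ebcade"
DP table:
           e    b    c    a    d    e
      0    1    2    3    4    5    6
  d   1    1    2    3    4    4    5
  b   2    2    1    2    3    4    5
  f   3    3    2    2    3    4    5
  b   4    4    3    3    3    4    5
Edit distance = dp[4][6] = 5

5


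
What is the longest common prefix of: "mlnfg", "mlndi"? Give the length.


Words: mlnfg, mlndi
  Position 0: all 'm' => match
  Position 1: all 'l' => match
  Position 2: all 'n' => match
  Position 3: ('f', 'd') => mismatch, stop
LCP = "mln" (length 3)

3


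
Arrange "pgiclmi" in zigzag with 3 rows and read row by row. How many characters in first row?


Zigzag "pgiclmi" into 3 rows:
Placing characters:
  'p' => row 0
  'g' => row 1
  'i' => row 2
  'c' => row 1
  'l' => row 0
  'm' => row 1
  'i' => row 2
Rows:
  Row 0: "pl"
  Row 1: "gcm"
  Row 2: "ii"
First row length: 2

2


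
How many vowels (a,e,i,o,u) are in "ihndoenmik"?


Input: ihndoenmik
Checking each character:
  'i' at position 0: vowel (running total: 1)
  'h' at position 1: consonant
  'n' at position 2: consonant
  'd' at position 3: consonant
  'o' at position 4: vowel (running total: 2)
  'e' at position 5: vowel (running total: 3)
  'n' at position 6: consonant
  'm' at position 7: consonant
  'i' at position 8: vowel (running total: 4)
  'k' at position 9: consonant
Total vowels: 4

4


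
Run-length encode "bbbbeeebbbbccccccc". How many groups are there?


Input: bbbbeeebbbbccccccc
Scanning for consecutive runs:
  Group 1: 'b' x 4 (positions 0-3)
  Group 2: 'e' x 3 (positions 4-6)
  Group 3: 'b' x 4 (positions 7-10)
  Group 4: 'c' x 7 (positions 11-17)
Total groups: 4

4


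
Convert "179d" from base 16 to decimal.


Input: "179d" in base 16
Positional expansion:
  Digit '1' (value 1) x 16^3 = 4096
  Digit '7' (value 7) x 16^2 = 1792
  Digit '9' (value 9) x 16^1 = 144
  Digit 'd' (value 13) x 16^0 = 13
Sum = 6045

6045


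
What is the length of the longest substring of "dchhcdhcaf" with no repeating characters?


Input: "dchhcdhcaf"
Sliding window (track last position of each char):
  Position 0 ('d'): window [0,0] length 1 -- new best
  Position 1 ('c'): window [0,1] length 2 -- new best
  Position 2 ('h'): window [0,2] length 3 -- new best
  Position 3 ('h'): repeat (last at 2), move window start to 3
  Position 3 ('h'): window [3,3] length 1
  Position 4 ('c'): window [3,4] length 2
  Position 5 ('d'): window [3,5] length 3
  Position 6 ('h'): repeat (last at 3), move window start to 4
  Position 6 ('h'): window [4,6] length 3
  Position 7 ('c'): repeat (last at 4), move window start to 5
  Position 7 ('c'): window [5,7] length 3
  Position 8 ('a'): window [5,8] length 4 -- new best
  Position 9 ('f'): window [5,9] length 5 -- new best
Longest substring with no repeats: "dhcaf" with length 5

5


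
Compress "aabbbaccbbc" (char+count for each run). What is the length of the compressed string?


Input: aabbbaccbbc
Runs:
  'a' x 2 => "a2"
  'b' x 3 => "b3"
  'a' x 1 => "a1"
  'c' x 2 => "c2"
  'b' x 2 => "b2"
  'c' x 1 => "c1"
Compressed: "a2b3a1c2b2c1"
Compressed length: 12

12


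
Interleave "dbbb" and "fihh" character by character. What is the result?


Interleaving "dbbb" and "fihh":
  Position 0: 'd' from first, 'f' from second => "df"
  Position 1: 'b' from first, 'i' from second => "bi"
  Position 2: 'b' from first, 'h' from second => "bh"
  Position 3: 'b' from first, 'h' from second => "bh"
Result: dfbibhbh

dfbibhbh


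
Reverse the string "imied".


Input: imied
Reading characters right to left:
  Position 4: 'd'
  Position 3: 'e'
  Position 2: 'i'
  Position 1: 'm'
  Position 0: 'i'
Reversed: deimi

deimi


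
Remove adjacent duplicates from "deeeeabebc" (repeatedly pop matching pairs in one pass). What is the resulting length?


Input: deeeeabebc
Stack-based adjacent duplicate removal:
  Read 'd': push. Stack: d
  Read 'e': push. Stack: de
  Read 'e': matches stack top 'e' => pop. Stack: d
  Read 'e': push. Stack: de
  Read 'e': matches stack top 'e' => pop. Stack: d
  Read 'a': push. Stack: da
  Read 'b': push. Stack: dab
  Read 'e': push. Stack: dabe
  Read 'b': push. Stack: dabeb
  Read 'c': push. Stack: dabebc
Final stack: "dabebc" (length 6)

6


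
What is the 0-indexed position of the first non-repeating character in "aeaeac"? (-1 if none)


Input: aeaeac
Character frequencies:
  'a': 3
  'c': 1
  'e': 2
Scanning left to right for freq == 1:
  Position 0 ('a'): freq=3, skip
  Position 1 ('e'): freq=2, skip
  Position 2 ('a'): freq=3, skip
  Position 3 ('e'): freq=2, skip
  Position 4 ('a'): freq=3, skip
  Position 5 ('c'): unique! => answer = 5

5


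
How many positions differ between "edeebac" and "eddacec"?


Comparing "edeebac" and "eddacec" position by position:
  Position 0: 'e' vs 'e' => same
  Position 1: 'd' vs 'd' => same
  Position 2: 'e' vs 'd' => DIFFER
  Position 3: 'e' vs 'a' => DIFFER
  Position 4: 'b' vs 'c' => DIFFER
  Position 5: 'a' vs 'e' => DIFFER
  Position 6: 'c' vs 'c' => same
Positions that differ: 4

4


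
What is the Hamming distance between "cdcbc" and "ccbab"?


Comparing "cdcbc" and "ccbab" position by position:
  Position 0: 'c' vs 'c' => same
  Position 1: 'd' vs 'c' => differ
  Position 2: 'c' vs 'b' => differ
  Position 3: 'b' vs 'a' => differ
  Position 4: 'c' vs 'b' => differ
Total differences (Hamming distance): 4

4


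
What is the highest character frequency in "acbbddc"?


Input: acbbddc
Character counts:
  'a': 1
  'b': 2
  'c': 2
  'd': 2
Maximum frequency: 2

2


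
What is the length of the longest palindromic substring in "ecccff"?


Input: "ecccff"
Checking substrings for palindromes:
  [1:4] "ccc" (len 3) => palindrome
  [1:3] "cc" (len 2) => palindrome
  [2:4] "cc" (len 2) => palindrome
  [4:6] "ff" (len 2) => palindrome
Longest palindromic substring: "ccc" with length 3

3


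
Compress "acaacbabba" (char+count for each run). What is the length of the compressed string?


Input: acaacbabba
Runs:
  'a' x 1 => "a1"
  'c' x 1 => "c1"
  'a' x 2 => "a2"
  'c' x 1 => "c1"
  'b' x 1 => "b1"
  'a' x 1 => "a1"
  'b' x 2 => "b2"
  'a' x 1 => "a1"
Compressed: "a1c1a2c1b1a1b2a1"
Compressed length: 16

16


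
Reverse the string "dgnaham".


Input: dgnaham
Reading characters right to left:
  Position 6: 'm'
  Position 5: 'a'
  Position 4: 'h'
  Position 3: 'a'
  Position 2: 'n'
  Position 1: 'g'
  Position 0: 'd'
Reversed: mahangd

mahangd


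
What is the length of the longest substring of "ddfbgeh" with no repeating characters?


Input: "ddfbgeh"
Sliding window (track last position of each char):
  Position 0 ('d'): window [0,0] length 1 -- new best
  Position 1 ('d'): repeat (last at 0), move window start to 1
  Position 1 ('d'): window [1,1] length 1
  Position 2 ('f'): window [1,2] length 2 -- new best
  Position 3 ('b'): window [1,3] length 3 -- new best
  Position 4 ('g'): window [1,4] length 4 -- new best
  Position 5 ('e'): window [1,5] length 5 -- new best
  Position 6 ('h'): window [1,6] length 6 -- new best
Longest substring with no repeats: "dfbgeh" with length 6

6


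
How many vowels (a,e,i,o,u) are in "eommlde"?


Input: eommlde
Checking each character:
  'e' at position 0: vowel (running total: 1)
  'o' at position 1: vowel (running total: 2)
  'm' at position 2: consonant
  'm' at position 3: consonant
  'l' at position 4: consonant
  'd' at position 5: consonant
  'e' at position 6: vowel (running total: 3)
Total vowels: 3

3


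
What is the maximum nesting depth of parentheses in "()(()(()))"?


Input: "()(()(()))"
Tracking depth:
  Position 0 '(': depth becomes 1
  Position 1 ')': depth becomes 0
  Position 2 '(': depth becomes 1
  Position 3 '(': depth becomes 2
  Position 4 ')': depth becomes 1
  Position 5 '(': depth becomes 2
  Position 6 '(': depth becomes 3
  Position 7 ')': depth becomes 2
  Position 8 ')': depth becomes 1
  Position 9 ')': depth becomes 0
Maximum depth reached: 3

3


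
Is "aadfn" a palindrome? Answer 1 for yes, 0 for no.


Input: aadfn
Reversed: nfdaa
  Compare pos 0 ('a') with pos 4 ('n'): MISMATCH
  Compare pos 1 ('a') with pos 3 ('f'): MISMATCH
Result: not a palindrome

0


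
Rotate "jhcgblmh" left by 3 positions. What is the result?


Input: "jhcgblmh", rotate left by 3
First 3 characters: "jhc"
Remaining characters: "gblmh"
Concatenate remaining + first: "gblmh" + "jhc" = "gblmhjhc"

gblmhjhc


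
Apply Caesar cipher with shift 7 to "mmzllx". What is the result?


Caesar cipher: shift "mmzllx" by 7
  'm' (pos 12) + 7 = pos 19 = 't'
  'm' (pos 12) + 7 = pos 19 = 't'
  'z' (pos 25) + 7 = pos 6 = 'g'
  'l' (pos 11) + 7 = pos 18 = 's'
  'l' (pos 11) + 7 = pos 18 = 's'
  'x' (pos 23) + 7 = pos 4 = 'e'
Result: ttgsse

ttgsse


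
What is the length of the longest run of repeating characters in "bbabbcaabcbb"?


Input: "bbabbcaabcbb"
Scanning for longest run:
  Position 1 ('b'): continues run of 'b', length=2
  Position 2 ('a'): new char, reset run to 1
  Position 3 ('b'): new char, reset run to 1
  Position 4 ('b'): continues run of 'b', length=2
  Position 5 ('c'): new char, reset run to 1
  Position 6 ('a'): new char, reset run to 1
  Position 7 ('a'): continues run of 'a', length=2
  Position 8 ('b'): new char, reset run to 1
  Position 9 ('c'): new char, reset run to 1
  Position 10 ('b'): new char, reset run to 1
  Position 11 ('b'): continues run of 'b', length=2
Longest run: 'b' with length 2

2


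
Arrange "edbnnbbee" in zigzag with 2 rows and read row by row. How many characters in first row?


Zigzag "edbnnbbee" into 2 rows:
Placing characters:
  'e' => row 0
  'd' => row 1
  'b' => row 0
  'n' => row 1
  'n' => row 0
  'b' => row 1
  'b' => row 0
  'e' => row 1
  'e' => row 0
Rows:
  Row 0: "ebnbe"
  Row 1: "dnbe"
First row length: 5

5


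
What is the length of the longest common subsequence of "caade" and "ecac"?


LCS of "caade" and "ecac"
DP table:
           e    c    a    c
      0    0    0    0    0
  c   0    0    1    1    1
  a   0    0    1    2    2
  a   0    0    1    2    2
  d   0    0    1    2    2
  e   0    1    1    2    2
LCS length = dp[5][4] = 2

2


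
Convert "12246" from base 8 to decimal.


Input: "12246" in base 8
Positional expansion:
  Digit '1' (value 1) x 8^4 = 4096
  Digit '2' (value 2) x 8^3 = 1024
  Digit '2' (value 2) x 8^2 = 128
  Digit '4' (value 4) x 8^1 = 32
  Digit '6' (value 6) x 8^0 = 6
Sum = 5286

5286


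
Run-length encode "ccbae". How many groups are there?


Input: ccbae
Scanning for consecutive runs:
  Group 1: 'c' x 2 (positions 0-1)
  Group 2: 'b' x 1 (positions 2-2)
  Group 3: 'a' x 1 (positions 3-3)
  Group 4: 'e' x 1 (positions 4-4)
Total groups: 4

4


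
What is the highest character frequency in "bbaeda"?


Input: bbaeda
Character counts:
  'a': 2
  'b': 2
  'd': 1
  'e': 1
Maximum frequency: 2

2


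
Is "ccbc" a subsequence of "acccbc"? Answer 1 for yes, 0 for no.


Check if "ccbc" is a subsequence of "acccbc"
Greedy scan:
  Position 0 ('a'): no match needed
  Position 1 ('c'): matches sub[0] = 'c'
  Position 2 ('c'): matches sub[1] = 'c'
  Position 3 ('c'): no match needed
  Position 4 ('b'): matches sub[2] = 'b'
  Position 5 ('c'): matches sub[3] = 'c'
All 4 characters matched => is a subsequence

1


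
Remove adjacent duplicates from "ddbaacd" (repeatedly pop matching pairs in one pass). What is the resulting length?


Input: ddbaacd
Stack-based adjacent duplicate removal:
  Read 'd': push. Stack: d
  Read 'd': matches stack top 'd' => pop. Stack: (empty)
  Read 'b': push. Stack: b
  Read 'a': push. Stack: ba
  Read 'a': matches stack top 'a' => pop. Stack: b
  Read 'c': push. Stack: bc
  Read 'd': push. Stack: bcd
Final stack: "bcd" (length 3)

3


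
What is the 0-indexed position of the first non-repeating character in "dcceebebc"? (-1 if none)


Input: dcceebebc
Character frequencies:
  'b': 2
  'c': 3
  'd': 1
  'e': 3
Scanning left to right for freq == 1:
  Position 0 ('d'): unique! => answer = 0

0


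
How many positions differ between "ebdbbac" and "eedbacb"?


Comparing "ebdbbac" and "eedbacb" position by position:
  Position 0: 'e' vs 'e' => same
  Position 1: 'b' vs 'e' => DIFFER
  Position 2: 'd' vs 'd' => same
  Position 3: 'b' vs 'b' => same
  Position 4: 'b' vs 'a' => DIFFER
  Position 5: 'a' vs 'c' => DIFFER
  Position 6: 'c' vs 'b' => DIFFER
Positions that differ: 4

4


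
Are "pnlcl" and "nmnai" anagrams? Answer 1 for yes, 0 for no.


Strings: "pnlcl", "nmnai"
Sorted first:  cllnp
Sorted second: aimnn
Differ at position 0: 'c' vs 'a' => not anagrams

0


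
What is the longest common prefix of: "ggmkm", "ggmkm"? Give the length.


Words: ggmkm, ggmkm
  Position 0: all 'g' => match
  Position 1: all 'g' => match
  Position 2: all 'm' => match
  Position 3: all 'k' => match
  Position 4: all 'm' => match
LCP = "ggmkm" (length 5)

5


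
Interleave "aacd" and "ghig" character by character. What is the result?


Interleaving "aacd" and "ghig":
  Position 0: 'a' from first, 'g' from second => "ag"
  Position 1: 'a' from first, 'h' from second => "ah"
  Position 2: 'c' from first, 'i' from second => "ci"
  Position 3: 'd' from first, 'g' from second => "dg"
Result: agahcidg

agahcidg


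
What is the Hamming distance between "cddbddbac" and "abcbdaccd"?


Comparing "cddbddbac" and "abcbdaccd" position by position:
  Position 0: 'c' vs 'a' => differ
  Position 1: 'd' vs 'b' => differ
  Position 2: 'd' vs 'c' => differ
  Position 3: 'b' vs 'b' => same
  Position 4: 'd' vs 'd' => same
  Position 5: 'd' vs 'a' => differ
  Position 6: 'b' vs 'c' => differ
  Position 7: 'a' vs 'c' => differ
  Position 8: 'c' vs 'd' => differ
Total differences (Hamming distance): 7

7


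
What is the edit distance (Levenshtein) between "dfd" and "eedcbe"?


Computing edit distance: "dfd" -> "eedcbe"
DP table:
           e    e    d    c    b    e
      0    1    2    3    4    5    6
  d   1    1    2    2    3    4    5
  f   2    2    2    3    3    4    5
  d   3    3    3    2    3    4    5
Edit distance = dp[3][6] = 5

5


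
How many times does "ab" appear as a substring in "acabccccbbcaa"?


Searching for "ab" in "acabccccbbcaa"
Scanning each position:
  Position 0: "ac" => no
  Position 1: "ca" => no
  Position 2: "ab" => MATCH
  Position 3: "bc" => no
  Position 4: "cc" => no
  Position 5: "cc" => no
  Position 6: "cc" => no
  Position 7: "cb" => no
  Position 8: "bb" => no
  Position 9: "bc" => no
  Position 10: "ca" => no
  Position 11: "aa" => no
Total occurrences: 1

1


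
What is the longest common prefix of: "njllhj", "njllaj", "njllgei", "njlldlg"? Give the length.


Words: njllhj, njllaj, njllgei, njlldlg
  Position 0: all 'n' => match
  Position 1: all 'j' => match
  Position 2: all 'l' => match
  Position 3: all 'l' => match
  Position 4: ('h', 'a', 'g', 'd') => mismatch, stop
LCP = "njll" (length 4)

4


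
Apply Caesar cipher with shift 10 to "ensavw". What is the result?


Caesar cipher: shift "ensavw" by 10
  'e' (pos 4) + 10 = pos 14 = 'o'
  'n' (pos 13) + 10 = pos 23 = 'x'
  's' (pos 18) + 10 = pos 2 = 'c'
  'a' (pos 0) + 10 = pos 10 = 'k'
  'v' (pos 21) + 10 = pos 5 = 'f'
  'w' (pos 22) + 10 = pos 6 = 'g'
Result: oxckfg

oxckfg


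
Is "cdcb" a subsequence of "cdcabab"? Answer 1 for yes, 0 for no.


Check if "cdcb" is a subsequence of "cdcabab"
Greedy scan:
  Position 0 ('c'): matches sub[0] = 'c'
  Position 1 ('d'): matches sub[1] = 'd'
  Position 2 ('c'): matches sub[2] = 'c'
  Position 3 ('a'): no match needed
  Position 4 ('b'): matches sub[3] = 'b'
  Position 5 ('a'): no match needed
  Position 6 ('b'): no match needed
All 4 characters matched => is a subsequence

1


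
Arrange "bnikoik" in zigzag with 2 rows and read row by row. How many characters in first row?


Zigzag "bnikoik" into 2 rows:
Placing characters:
  'b' => row 0
  'n' => row 1
  'i' => row 0
  'k' => row 1
  'o' => row 0
  'i' => row 1
  'k' => row 0
Rows:
  Row 0: "biok"
  Row 1: "nki"
First row length: 4

4


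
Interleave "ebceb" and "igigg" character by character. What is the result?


Interleaving "ebceb" and "igigg":
  Position 0: 'e' from first, 'i' from second => "ei"
  Position 1: 'b' from first, 'g' from second => "bg"
  Position 2: 'c' from first, 'i' from second => "ci"
  Position 3: 'e' from first, 'g' from second => "eg"
  Position 4: 'b' from first, 'g' from second => "bg"
Result: eibgciegbg

eibgciegbg


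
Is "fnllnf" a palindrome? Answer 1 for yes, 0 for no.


Input: fnllnf
Reversed: fnllnf
  Compare pos 0 ('f') with pos 5 ('f'): match
  Compare pos 1 ('n') with pos 4 ('n'): match
  Compare pos 2 ('l') with pos 3 ('l'): match
Result: palindrome

1


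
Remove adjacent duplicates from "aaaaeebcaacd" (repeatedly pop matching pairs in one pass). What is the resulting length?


Input: aaaaeebcaacd
Stack-based adjacent duplicate removal:
  Read 'a': push. Stack: a
  Read 'a': matches stack top 'a' => pop. Stack: (empty)
  Read 'a': push. Stack: a
  Read 'a': matches stack top 'a' => pop. Stack: (empty)
  Read 'e': push. Stack: e
  Read 'e': matches stack top 'e' => pop. Stack: (empty)
  Read 'b': push. Stack: b
  Read 'c': push. Stack: bc
  Read 'a': push. Stack: bca
  Read 'a': matches stack top 'a' => pop. Stack: bc
  Read 'c': matches stack top 'c' => pop. Stack: b
  Read 'd': push. Stack: bd
Final stack: "bd" (length 2)

2


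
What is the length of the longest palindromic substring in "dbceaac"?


Input: "dbceaac"
Checking substrings for palindromes:
  [4:6] "aa" (len 2) => palindrome
Longest palindromic substring: "aa" with length 2

2
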